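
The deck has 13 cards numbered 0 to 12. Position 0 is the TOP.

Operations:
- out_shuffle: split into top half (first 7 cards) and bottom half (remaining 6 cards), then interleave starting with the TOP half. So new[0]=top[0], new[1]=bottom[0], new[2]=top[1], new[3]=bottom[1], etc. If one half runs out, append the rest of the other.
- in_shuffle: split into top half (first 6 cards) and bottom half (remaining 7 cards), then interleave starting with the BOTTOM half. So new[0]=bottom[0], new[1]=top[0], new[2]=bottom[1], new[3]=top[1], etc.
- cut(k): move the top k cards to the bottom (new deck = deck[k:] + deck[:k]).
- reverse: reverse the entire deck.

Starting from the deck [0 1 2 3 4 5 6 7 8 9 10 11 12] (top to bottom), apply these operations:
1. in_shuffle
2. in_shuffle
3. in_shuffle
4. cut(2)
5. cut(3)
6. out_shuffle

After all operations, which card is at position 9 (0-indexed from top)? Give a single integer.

Answer: 6

Derivation:
After op 1 (in_shuffle): [6 0 7 1 8 2 9 3 10 4 11 5 12]
After op 2 (in_shuffle): [9 6 3 0 10 7 4 1 11 8 5 2 12]
After op 3 (in_shuffle): [4 9 1 6 11 3 8 0 5 10 2 7 12]
After op 4 (cut(2)): [1 6 11 3 8 0 5 10 2 7 12 4 9]
After op 5 (cut(3)): [3 8 0 5 10 2 7 12 4 9 1 6 11]
After op 6 (out_shuffle): [3 12 8 4 0 9 5 1 10 6 2 11 7]
Position 9: card 6.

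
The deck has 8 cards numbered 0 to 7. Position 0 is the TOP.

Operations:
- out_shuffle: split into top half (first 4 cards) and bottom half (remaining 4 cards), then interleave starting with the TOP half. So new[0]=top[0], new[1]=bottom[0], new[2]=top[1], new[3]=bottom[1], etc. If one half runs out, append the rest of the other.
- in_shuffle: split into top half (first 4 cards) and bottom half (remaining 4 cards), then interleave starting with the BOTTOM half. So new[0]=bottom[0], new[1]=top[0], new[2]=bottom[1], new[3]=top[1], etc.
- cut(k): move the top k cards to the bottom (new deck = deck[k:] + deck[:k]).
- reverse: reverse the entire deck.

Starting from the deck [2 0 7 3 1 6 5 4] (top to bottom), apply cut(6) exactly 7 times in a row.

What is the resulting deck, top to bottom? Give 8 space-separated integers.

After op 1 (cut(6)): [5 4 2 0 7 3 1 6]
After op 2 (cut(6)): [1 6 5 4 2 0 7 3]
After op 3 (cut(6)): [7 3 1 6 5 4 2 0]
After op 4 (cut(6)): [2 0 7 3 1 6 5 4]
After op 5 (cut(6)): [5 4 2 0 7 3 1 6]
After op 6 (cut(6)): [1 6 5 4 2 0 7 3]
After op 7 (cut(6)): [7 3 1 6 5 4 2 0]

Answer: 7 3 1 6 5 4 2 0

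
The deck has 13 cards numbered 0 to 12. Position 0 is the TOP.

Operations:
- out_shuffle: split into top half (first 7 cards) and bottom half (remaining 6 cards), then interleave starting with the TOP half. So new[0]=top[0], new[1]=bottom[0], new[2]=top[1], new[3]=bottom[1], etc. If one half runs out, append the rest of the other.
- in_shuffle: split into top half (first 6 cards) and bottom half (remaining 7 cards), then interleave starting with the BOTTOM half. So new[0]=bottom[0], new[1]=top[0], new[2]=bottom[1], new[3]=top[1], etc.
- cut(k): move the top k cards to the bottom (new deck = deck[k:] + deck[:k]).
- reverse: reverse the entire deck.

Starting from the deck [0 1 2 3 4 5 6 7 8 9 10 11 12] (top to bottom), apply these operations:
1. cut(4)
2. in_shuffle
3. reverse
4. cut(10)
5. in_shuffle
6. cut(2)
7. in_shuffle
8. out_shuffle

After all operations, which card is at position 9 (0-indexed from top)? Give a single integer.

Answer: 3

Derivation:
After op 1 (cut(4)): [4 5 6 7 8 9 10 11 12 0 1 2 3]
After op 2 (in_shuffle): [10 4 11 5 12 6 0 7 1 8 2 9 3]
After op 3 (reverse): [3 9 2 8 1 7 0 6 12 5 11 4 10]
After op 4 (cut(10)): [11 4 10 3 9 2 8 1 7 0 6 12 5]
After op 5 (in_shuffle): [8 11 1 4 7 10 0 3 6 9 12 2 5]
After op 6 (cut(2)): [1 4 7 10 0 3 6 9 12 2 5 8 11]
After op 7 (in_shuffle): [6 1 9 4 12 7 2 10 5 0 8 3 11]
After op 8 (out_shuffle): [6 10 1 5 9 0 4 8 12 3 7 11 2]
Position 9: card 3.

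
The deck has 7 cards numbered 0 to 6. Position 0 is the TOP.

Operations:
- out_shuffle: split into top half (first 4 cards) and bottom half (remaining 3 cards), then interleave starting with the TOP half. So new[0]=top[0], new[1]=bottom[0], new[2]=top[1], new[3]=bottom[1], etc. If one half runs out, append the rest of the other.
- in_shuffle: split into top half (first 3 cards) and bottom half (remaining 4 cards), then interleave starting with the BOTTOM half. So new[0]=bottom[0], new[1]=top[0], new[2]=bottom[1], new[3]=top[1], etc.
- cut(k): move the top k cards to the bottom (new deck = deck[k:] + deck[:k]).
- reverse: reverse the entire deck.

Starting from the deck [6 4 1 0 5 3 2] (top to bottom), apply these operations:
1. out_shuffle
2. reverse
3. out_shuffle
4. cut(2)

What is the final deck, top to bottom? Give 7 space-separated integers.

Answer: 2 5 1 6 3 0 4

Derivation:
After op 1 (out_shuffle): [6 5 4 3 1 2 0]
After op 2 (reverse): [0 2 1 3 4 5 6]
After op 3 (out_shuffle): [0 4 2 5 1 6 3]
After op 4 (cut(2)): [2 5 1 6 3 0 4]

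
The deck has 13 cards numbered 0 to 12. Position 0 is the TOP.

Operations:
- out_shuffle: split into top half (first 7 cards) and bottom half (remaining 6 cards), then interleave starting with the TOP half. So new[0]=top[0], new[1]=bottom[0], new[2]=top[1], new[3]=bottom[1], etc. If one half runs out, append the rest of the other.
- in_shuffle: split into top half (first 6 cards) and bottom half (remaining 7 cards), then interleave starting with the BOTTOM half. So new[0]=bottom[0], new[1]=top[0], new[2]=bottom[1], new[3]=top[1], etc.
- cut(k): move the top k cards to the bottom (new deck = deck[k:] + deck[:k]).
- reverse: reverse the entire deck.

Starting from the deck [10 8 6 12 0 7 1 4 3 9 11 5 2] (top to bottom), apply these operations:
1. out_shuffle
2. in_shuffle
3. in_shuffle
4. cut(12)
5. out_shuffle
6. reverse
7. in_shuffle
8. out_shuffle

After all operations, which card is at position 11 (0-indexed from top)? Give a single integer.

Answer: 1

Derivation:
After op 1 (out_shuffle): [10 4 8 3 6 9 12 11 0 5 7 2 1]
After op 2 (in_shuffle): [12 10 11 4 0 8 5 3 7 6 2 9 1]
After op 3 (in_shuffle): [5 12 3 10 7 11 6 4 2 0 9 8 1]
After op 4 (cut(12)): [1 5 12 3 10 7 11 6 4 2 0 9 8]
After op 5 (out_shuffle): [1 6 5 4 12 2 3 0 10 9 7 8 11]
After op 6 (reverse): [11 8 7 9 10 0 3 2 12 4 5 6 1]
After op 7 (in_shuffle): [3 11 2 8 12 7 4 9 5 10 6 0 1]
After op 8 (out_shuffle): [3 9 11 5 2 10 8 6 12 0 7 1 4]
Position 11: card 1.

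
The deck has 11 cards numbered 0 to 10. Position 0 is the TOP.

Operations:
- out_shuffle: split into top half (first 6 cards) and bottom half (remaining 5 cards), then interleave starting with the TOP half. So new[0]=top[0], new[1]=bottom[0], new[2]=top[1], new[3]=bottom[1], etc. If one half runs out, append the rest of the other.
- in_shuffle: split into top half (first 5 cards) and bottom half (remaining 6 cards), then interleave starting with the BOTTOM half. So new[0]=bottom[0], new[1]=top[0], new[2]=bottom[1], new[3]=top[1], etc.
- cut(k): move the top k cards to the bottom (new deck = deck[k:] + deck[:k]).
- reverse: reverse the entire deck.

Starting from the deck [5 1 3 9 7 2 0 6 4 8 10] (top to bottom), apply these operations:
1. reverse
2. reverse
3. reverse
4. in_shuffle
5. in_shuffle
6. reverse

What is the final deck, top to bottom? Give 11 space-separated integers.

Answer: 5 9 0 8 1 7 6 10 3 2 4

Derivation:
After op 1 (reverse): [10 8 4 6 0 2 7 9 3 1 5]
After op 2 (reverse): [5 1 3 9 7 2 0 6 4 8 10]
After op 3 (reverse): [10 8 4 6 0 2 7 9 3 1 5]
After op 4 (in_shuffle): [2 10 7 8 9 4 3 6 1 0 5]
After op 5 (in_shuffle): [4 2 3 10 6 7 1 8 0 9 5]
After op 6 (reverse): [5 9 0 8 1 7 6 10 3 2 4]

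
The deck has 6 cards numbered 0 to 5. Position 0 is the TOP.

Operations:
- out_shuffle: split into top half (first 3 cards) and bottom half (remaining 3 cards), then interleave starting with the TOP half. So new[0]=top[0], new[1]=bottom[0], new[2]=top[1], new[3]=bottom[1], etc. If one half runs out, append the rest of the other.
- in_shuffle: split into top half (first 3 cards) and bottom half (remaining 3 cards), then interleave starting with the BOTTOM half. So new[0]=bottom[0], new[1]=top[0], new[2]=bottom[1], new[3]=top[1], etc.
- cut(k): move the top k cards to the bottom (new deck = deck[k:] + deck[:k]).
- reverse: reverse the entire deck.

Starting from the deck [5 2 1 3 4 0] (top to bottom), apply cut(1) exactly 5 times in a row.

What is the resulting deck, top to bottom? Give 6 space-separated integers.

After op 1 (cut(1)): [2 1 3 4 0 5]
After op 2 (cut(1)): [1 3 4 0 5 2]
After op 3 (cut(1)): [3 4 0 5 2 1]
After op 4 (cut(1)): [4 0 5 2 1 3]
After op 5 (cut(1)): [0 5 2 1 3 4]

Answer: 0 5 2 1 3 4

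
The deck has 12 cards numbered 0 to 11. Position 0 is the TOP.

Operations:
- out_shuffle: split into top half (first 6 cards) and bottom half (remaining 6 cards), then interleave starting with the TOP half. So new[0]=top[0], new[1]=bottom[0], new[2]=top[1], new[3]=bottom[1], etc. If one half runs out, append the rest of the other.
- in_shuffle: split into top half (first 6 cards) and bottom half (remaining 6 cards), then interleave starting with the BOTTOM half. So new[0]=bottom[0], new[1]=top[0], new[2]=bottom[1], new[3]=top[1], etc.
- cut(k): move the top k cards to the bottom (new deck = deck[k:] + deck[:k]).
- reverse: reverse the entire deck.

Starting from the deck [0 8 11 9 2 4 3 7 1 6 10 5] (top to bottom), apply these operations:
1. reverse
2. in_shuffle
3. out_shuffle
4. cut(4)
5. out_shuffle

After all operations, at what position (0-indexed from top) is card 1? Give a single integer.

Answer: 11

Derivation:
After op 1 (reverse): [5 10 6 1 7 3 4 2 9 11 8 0]
After op 2 (in_shuffle): [4 5 2 10 9 6 11 1 8 7 0 3]
After op 3 (out_shuffle): [4 11 5 1 2 8 10 7 9 0 6 3]
After op 4 (cut(4)): [2 8 10 7 9 0 6 3 4 11 5 1]
After op 5 (out_shuffle): [2 6 8 3 10 4 7 11 9 5 0 1]
Card 1 is at position 11.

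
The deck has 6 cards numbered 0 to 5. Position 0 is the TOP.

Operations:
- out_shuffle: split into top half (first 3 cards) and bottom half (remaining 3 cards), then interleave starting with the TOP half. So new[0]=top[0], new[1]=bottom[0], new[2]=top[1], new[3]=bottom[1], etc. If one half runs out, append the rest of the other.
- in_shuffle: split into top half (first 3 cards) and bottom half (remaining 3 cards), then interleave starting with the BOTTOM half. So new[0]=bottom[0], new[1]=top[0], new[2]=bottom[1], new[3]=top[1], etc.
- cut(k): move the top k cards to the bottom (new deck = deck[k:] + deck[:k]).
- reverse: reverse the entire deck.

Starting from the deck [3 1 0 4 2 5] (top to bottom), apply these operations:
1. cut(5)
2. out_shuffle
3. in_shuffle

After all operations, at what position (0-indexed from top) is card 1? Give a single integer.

After op 1 (cut(5)): [5 3 1 0 4 2]
After op 2 (out_shuffle): [5 0 3 4 1 2]
After op 3 (in_shuffle): [4 5 1 0 2 3]
Card 1 is at position 2.

Answer: 2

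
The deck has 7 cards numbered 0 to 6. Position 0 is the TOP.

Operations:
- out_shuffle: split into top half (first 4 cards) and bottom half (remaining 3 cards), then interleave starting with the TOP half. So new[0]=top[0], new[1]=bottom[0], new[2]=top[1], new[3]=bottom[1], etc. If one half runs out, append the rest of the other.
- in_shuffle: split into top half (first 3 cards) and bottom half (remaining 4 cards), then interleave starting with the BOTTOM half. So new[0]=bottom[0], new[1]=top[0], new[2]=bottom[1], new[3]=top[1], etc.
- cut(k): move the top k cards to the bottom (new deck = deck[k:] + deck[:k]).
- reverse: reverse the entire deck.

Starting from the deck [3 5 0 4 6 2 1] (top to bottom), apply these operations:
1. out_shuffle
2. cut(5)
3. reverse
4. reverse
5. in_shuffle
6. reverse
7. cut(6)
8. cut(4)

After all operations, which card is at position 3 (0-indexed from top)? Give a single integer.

Answer: 6

Derivation:
After op 1 (out_shuffle): [3 6 5 2 0 1 4]
After op 2 (cut(5)): [1 4 3 6 5 2 0]
After op 3 (reverse): [0 2 5 6 3 4 1]
After op 4 (reverse): [1 4 3 6 5 2 0]
After op 5 (in_shuffle): [6 1 5 4 2 3 0]
After op 6 (reverse): [0 3 2 4 5 1 6]
After op 7 (cut(6)): [6 0 3 2 4 5 1]
After op 8 (cut(4)): [4 5 1 6 0 3 2]
Position 3: card 6.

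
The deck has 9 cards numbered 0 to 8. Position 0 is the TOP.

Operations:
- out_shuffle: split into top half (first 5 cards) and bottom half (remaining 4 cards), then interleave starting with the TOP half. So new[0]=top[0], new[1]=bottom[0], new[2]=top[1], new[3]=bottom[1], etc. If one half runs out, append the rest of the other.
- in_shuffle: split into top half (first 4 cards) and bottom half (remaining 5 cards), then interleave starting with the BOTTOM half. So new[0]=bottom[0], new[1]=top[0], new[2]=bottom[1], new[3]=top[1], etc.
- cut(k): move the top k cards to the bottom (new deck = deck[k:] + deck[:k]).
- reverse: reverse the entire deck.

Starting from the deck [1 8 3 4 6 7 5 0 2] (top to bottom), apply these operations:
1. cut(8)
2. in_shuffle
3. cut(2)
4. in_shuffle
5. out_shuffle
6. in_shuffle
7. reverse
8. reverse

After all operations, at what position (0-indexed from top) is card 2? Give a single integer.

After op 1 (cut(8)): [2 1 8 3 4 6 7 5 0]
After op 2 (in_shuffle): [4 2 6 1 7 8 5 3 0]
After op 3 (cut(2)): [6 1 7 8 5 3 0 4 2]
After op 4 (in_shuffle): [5 6 3 1 0 7 4 8 2]
After op 5 (out_shuffle): [5 7 6 4 3 8 1 2 0]
After op 6 (in_shuffle): [3 5 8 7 1 6 2 4 0]
After op 7 (reverse): [0 4 2 6 1 7 8 5 3]
After op 8 (reverse): [3 5 8 7 1 6 2 4 0]
Card 2 is at position 6.

Answer: 6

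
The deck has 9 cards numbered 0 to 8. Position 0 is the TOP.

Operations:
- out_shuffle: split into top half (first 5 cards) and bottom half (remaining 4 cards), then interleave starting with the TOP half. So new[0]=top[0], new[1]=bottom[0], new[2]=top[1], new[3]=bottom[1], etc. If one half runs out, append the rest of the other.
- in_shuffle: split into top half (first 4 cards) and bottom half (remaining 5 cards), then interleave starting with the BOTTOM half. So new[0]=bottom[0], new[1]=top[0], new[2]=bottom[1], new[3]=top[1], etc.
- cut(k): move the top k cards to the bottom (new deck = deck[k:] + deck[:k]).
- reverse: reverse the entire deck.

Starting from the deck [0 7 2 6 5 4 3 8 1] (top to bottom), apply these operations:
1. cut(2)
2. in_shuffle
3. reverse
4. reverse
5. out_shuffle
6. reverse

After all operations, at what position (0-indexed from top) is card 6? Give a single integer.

Answer: 2

Derivation:
After op 1 (cut(2)): [2 6 5 4 3 8 1 0 7]
After op 2 (in_shuffle): [3 2 8 6 1 5 0 4 7]
After op 3 (reverse): [7 4 0 5 1 6 8 2 3]
After op 4 (reverse): [3 2 8 6 1 5 0 4 7]
After op 5 (out_shuffle): [3 5 2 0 8 4 6 7 1]
After op 6 (reverse): [1 7 6 4 8 0 2 5 3]
Card 6 is at position 2.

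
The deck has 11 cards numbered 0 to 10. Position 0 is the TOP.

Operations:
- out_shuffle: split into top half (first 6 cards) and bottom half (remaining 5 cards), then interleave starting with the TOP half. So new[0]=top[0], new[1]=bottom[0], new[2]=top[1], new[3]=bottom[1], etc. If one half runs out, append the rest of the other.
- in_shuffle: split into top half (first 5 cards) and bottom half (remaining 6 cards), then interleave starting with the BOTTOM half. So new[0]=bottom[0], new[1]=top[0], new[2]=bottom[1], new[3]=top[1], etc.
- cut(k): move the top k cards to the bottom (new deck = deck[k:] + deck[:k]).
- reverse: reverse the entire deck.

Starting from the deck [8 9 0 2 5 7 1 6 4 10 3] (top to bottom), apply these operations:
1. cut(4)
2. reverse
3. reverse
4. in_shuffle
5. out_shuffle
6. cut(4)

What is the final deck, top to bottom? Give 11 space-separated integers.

Answer: 3 0 7 4 8 2 1 10 9 5 6

Derivation:
After op 1 (cut(4)): [5 7 1 6 4 10 3 8 9 0 2]
After op 2 (reverse): [2 0 9 8 3 10 4 6 1 7 5]
After op 3 (reverse): [5 7 1 6 4 10 3 8 9 0 2]
After op 4 (in_shuffle): [10 5 3 7 8 1 9 6 0 4 2]
After op 5 (out_shuffle): [10 9 5 6 3 0 7 4 8 2 1]
After op 6 (cut(4)): [3 0 7 4 8 2 1 10 9 5 6]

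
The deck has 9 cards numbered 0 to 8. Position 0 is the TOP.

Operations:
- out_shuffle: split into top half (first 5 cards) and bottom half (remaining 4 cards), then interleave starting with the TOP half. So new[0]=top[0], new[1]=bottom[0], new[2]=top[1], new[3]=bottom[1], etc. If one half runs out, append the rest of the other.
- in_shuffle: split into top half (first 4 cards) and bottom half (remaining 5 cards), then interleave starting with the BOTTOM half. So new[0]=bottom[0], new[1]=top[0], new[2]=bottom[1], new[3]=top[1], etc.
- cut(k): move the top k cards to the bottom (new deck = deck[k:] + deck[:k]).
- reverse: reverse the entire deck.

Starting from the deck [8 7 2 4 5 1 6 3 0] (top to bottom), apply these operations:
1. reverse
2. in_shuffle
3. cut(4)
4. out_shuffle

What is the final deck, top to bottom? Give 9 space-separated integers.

Answer: 2 5 6 0 7 4 1 3 8

Derivation:
After op 1 (reverse): [0 3 6 1 5 4 2 7 8]
After op 2 (in_shuffle): [5 0 4 3 2 6 7 1 8]
After op 3 (cut(4)): [2 6 7 1 8 5 0 4 3]
After op 4 (out_shuffle): [2 5 6 0 7 4 1 3 8]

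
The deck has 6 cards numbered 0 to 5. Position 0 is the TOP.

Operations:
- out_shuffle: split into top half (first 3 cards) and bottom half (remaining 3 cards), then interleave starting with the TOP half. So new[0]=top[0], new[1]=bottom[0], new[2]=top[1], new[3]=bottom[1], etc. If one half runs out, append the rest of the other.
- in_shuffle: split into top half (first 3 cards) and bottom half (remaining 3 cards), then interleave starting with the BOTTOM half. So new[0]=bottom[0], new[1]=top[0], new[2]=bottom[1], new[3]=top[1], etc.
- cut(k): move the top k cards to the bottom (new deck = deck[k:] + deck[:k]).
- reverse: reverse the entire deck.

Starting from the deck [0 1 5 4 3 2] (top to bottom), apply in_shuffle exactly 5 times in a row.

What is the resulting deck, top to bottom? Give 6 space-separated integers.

Answer: 1 4 2 0 5 3

Derivation:
After op 1 (in_shuffle): [4 0 3 1 2 5]
After op 2 (in_shuffle): [1 4 2 0 5 3]
After op 3 (in_shuffle): [0 1 5 4 3 2]
After op 4 (in_shuffle): [4 0 3 1 2 5]
After op 5 (in_shuffle): [1 4 2 0 5 3]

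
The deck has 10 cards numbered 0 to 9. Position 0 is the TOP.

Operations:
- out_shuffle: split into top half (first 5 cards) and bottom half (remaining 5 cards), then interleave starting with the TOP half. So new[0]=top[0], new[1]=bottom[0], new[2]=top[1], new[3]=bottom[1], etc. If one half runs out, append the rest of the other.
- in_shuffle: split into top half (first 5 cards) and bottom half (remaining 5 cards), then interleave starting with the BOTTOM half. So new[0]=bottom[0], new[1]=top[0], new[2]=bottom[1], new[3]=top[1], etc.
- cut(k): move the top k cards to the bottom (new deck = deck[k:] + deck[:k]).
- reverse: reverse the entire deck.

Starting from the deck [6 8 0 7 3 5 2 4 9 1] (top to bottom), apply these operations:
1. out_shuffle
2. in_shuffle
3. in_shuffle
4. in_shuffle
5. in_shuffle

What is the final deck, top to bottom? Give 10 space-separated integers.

After op 1 (out_shuffle): [6 5 8 2 0 4 7 9 3 1]
After op 2 (in_shuffle): [4 6 7 5 9 8 3 2 1 0]
After op 3 (in_shuffle): [8 4 3 6 2 7 1 5 0 9]
After op 4 (in_shuffle): [7 8 1 4 5 3 0 6 9 2]
After op 5 (in_shuffle): [3 7 0 8 6 1 9 4 2 5]

Answer: 3 7 0 8 6 1 9 4 2 5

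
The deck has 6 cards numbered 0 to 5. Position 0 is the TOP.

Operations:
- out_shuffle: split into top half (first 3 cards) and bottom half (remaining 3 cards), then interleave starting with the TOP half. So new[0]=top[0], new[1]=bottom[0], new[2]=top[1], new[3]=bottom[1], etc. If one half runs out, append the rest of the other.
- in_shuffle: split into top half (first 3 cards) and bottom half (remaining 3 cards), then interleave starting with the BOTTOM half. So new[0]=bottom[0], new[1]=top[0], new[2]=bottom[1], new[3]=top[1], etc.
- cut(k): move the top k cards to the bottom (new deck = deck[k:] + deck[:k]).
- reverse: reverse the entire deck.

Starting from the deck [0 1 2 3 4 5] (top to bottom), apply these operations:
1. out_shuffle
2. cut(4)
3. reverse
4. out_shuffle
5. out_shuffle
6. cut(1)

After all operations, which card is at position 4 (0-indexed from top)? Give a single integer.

After op 1 (out_shuffle): [0 3 1 4 2 5]
After op 2 (cut(4)): [2 5 0 3 1 4]
After op 3 (reverse): [4 1 3 0 5 2]
After op 4 (out_shuffle): [4 0 1 5 3 2]
After op 5 (out_shuffle): [4 5 0 3 1 2]
After op 6 (cut(1)): [5 0 3 1 2 4]
Position 4: card 2.

Answer: 2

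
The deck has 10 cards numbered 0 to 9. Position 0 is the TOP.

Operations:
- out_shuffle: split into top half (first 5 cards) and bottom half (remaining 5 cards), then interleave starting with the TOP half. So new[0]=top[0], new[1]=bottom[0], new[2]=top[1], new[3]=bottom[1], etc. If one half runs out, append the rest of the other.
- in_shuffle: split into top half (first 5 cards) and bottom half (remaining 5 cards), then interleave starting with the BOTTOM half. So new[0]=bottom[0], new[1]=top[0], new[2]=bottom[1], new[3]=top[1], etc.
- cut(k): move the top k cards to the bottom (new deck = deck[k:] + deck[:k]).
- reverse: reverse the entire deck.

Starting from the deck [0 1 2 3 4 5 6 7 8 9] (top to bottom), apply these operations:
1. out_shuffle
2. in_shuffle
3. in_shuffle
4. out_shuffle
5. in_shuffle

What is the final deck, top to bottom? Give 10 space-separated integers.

Answer: 5 1 0 3 2 7 6 9 8 4

Derivation:
After op 1 (out_shuffle): [0 5 1 6 2 7 3 8 4 9]
After op 2 (in_shuffle): [7 0 3 5 8 1 4 6 9 2]
After op 3 (in_shuffle): [1 7 4 0 6 3 9 5 2 8]
After op 4 (out_shuffle): [1 3 7 9 4 5 0 2 6 8]
After op 5 (in_shuffle): [5 1 0 3 2 7 6 9 8 4]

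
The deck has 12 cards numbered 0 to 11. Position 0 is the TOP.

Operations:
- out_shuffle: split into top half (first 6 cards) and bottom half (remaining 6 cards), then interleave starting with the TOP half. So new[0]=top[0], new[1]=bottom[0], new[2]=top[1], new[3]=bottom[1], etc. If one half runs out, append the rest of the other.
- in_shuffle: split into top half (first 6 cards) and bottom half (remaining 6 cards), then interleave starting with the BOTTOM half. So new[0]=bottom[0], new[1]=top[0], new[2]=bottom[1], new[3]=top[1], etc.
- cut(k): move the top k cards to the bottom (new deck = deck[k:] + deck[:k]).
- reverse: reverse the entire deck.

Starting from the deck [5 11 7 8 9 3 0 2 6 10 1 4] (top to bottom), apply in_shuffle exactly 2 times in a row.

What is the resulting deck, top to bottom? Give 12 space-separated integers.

After op 1 (in_shuffle): [0 5 2 11 6 7 10 8 1 9 4 3]
After op 2 (in_shuffle): [10 0 8 5 1 2 9 11 4 6 3 7]

Answer: 10 0 8 5 1 2 9 11 4 6 3 7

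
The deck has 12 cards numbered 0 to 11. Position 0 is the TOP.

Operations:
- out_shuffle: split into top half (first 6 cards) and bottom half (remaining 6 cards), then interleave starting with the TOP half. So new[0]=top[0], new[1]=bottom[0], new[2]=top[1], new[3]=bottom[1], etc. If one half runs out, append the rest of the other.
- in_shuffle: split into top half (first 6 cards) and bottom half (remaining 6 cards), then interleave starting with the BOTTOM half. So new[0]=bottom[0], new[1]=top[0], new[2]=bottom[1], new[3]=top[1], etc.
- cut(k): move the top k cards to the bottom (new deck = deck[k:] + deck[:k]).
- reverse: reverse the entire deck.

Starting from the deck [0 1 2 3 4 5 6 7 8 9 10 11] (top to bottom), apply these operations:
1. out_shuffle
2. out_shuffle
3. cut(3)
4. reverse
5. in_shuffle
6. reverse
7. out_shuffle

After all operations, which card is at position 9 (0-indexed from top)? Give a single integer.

Answer: 6

Derivation:
After op 1 (out_shuffle): [0 6 1 7 2 8 3 9 4 10 5 11]
After op 2 (out_shuffle): [0 3 6 9 1 4 7 10 2 5 8 11]
After op 3 (cut(3)): [9 1 4 7 10 2 5 8 11 0 3 6]
After op 4 (reverse): [6 3 0 11 8 5 2 10 7 4 1 9]
After op 5 (in_shuffle): [2 6 10 3 7 0 4 11 1 8 9 5]
After op 6 (reverse): [5 9 8 1 11 4 0 7 3 10 6 2]
After op 7 (out_shuffle): [5 0 9 7 8 3 1 10 11 6 4 2]
Position 9: card 6.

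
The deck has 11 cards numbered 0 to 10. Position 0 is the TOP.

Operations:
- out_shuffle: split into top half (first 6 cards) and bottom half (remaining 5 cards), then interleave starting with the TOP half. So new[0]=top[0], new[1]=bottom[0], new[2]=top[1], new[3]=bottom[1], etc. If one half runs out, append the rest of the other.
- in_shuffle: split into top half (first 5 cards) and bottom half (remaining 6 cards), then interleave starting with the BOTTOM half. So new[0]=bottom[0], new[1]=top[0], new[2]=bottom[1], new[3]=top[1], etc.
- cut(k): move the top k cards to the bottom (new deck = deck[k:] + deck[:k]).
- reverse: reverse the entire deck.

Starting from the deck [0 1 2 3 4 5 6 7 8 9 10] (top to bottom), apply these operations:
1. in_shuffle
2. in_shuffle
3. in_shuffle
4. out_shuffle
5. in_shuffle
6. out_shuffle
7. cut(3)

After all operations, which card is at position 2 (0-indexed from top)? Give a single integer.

Answer: 10

Derivation:
After op 1 (in_shuffle): [5 0 6 1 7 2 8 3 9 4 10]
After op 2 (in_shuffle): [2 5 8 0 3 6 9 1 4 7 10]
After op 3 (in_shuffle): [6 2 9 5 1 8 4 0 7 3 10]
After op 4 (out_shuffle): [6 4 2 0 9 7 5 3 1 10 8]
After op 5 (in_shuffle): [7 6 5 4 3 2 1 0 10 9 8]
After op 6 (out_shuffle): [7 1 6 0 5 10 4 9 3 8 2]
After op 7 (cut(3)): [0 5 10 4 9 3 8 2 7 1 6]
Position 2: card 10.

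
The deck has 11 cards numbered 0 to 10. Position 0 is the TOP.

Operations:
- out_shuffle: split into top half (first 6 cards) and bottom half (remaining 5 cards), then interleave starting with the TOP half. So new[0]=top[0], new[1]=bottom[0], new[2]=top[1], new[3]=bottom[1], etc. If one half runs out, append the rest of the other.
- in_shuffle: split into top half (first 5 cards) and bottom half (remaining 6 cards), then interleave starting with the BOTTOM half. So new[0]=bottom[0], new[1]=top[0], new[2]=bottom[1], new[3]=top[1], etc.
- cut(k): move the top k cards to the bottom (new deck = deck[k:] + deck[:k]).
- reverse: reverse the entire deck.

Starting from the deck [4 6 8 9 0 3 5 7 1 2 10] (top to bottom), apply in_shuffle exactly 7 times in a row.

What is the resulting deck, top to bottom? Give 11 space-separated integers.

After op 1 (in_shuffle): [3 4 5 6 7 8 1 9 2 0 10]
After op 2 (in_shuffle): [8 3 1 4 9 5 2 6 0 7 10]
After op 3 (in_shuffle): [5 8 2 3 6 1 0 4 7 9 10]
After op 4 (in_shuffle): [1 5 0 8 4 2 7 3 9 6 10]
After op 5 (in_shuffle): [2 1 7 5 3 0 9 8 6 4 10]
After op 6 (in_shuffle): [0 2 9 1 8 7 6 5 4 3 10]
After op 7 (in_shuffle): [7 0 6 2 5 9 4 1 3 8 10]

Answer: 7 0 6 2 5 9 4 1 3 8 10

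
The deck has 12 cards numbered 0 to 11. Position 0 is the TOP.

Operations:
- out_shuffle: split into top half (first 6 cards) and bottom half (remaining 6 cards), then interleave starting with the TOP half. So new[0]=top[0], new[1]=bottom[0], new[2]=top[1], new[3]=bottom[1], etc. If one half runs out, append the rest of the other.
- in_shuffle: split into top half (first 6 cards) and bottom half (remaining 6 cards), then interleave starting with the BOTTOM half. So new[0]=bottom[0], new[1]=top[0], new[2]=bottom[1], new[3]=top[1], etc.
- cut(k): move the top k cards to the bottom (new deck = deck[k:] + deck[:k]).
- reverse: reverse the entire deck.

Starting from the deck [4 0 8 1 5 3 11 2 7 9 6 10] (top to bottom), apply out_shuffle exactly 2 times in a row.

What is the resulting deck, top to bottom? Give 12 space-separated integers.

Answer: 4 1 11 9 0 5 2 6 8 3 7 10

Derivation:
After op 1 (out_shuffle): [4 11 0 2 8 7 1 9 5 6 3 10]
After op 2 (out_shuffle): [4 1 11 9 0 5 2 6 8 3 7 10]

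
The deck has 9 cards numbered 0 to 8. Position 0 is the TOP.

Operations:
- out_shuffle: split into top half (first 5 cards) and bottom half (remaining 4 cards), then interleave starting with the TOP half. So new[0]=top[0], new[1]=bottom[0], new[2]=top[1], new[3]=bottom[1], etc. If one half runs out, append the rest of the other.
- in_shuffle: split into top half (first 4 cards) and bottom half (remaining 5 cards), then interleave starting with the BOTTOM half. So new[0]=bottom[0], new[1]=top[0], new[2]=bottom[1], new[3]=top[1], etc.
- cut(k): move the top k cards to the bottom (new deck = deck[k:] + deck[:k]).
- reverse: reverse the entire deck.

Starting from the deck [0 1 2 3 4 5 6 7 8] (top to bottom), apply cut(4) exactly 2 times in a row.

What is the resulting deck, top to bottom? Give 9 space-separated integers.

After op 1 (cut(4)): [4 5 6 7 8 0 1 2 3]
After op 2 (cut(4)): [8 0 1 2 3 4 5 6 7]

Answer: 8 0 1 2 3 4 5 6 7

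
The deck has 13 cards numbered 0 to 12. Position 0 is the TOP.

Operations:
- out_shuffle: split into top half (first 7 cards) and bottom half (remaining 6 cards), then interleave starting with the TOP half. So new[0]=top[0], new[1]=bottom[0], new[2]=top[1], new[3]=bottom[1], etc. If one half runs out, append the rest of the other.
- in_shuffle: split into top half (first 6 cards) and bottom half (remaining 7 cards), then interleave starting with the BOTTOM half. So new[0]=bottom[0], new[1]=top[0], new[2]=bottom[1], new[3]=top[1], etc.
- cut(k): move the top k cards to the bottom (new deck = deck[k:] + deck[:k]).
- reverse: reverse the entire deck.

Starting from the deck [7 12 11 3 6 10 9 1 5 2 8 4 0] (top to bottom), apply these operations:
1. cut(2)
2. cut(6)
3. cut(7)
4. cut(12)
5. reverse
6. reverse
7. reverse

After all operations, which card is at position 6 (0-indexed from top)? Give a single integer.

Answer: 1

Derivation:
After op 1 (cut(2)): [11 3 6 10 9 1 5 2 8 4 0 7 12]
After op 2 (cut(6)): [5 2 8 4 0 7 12 11 3 6 10 9 1]
After op 3 (cut(7)): [11 3 6 10 9 1 5 2 8 4 0 7 12]
After op 4 (cut(12)): [12 11 3 6 10 9 1 5 2 8 4 0 7]
After op 5 (reverse): [7 0 4 8 2 5 1 9 10 6 3 11 12]
After op 6 (reverse): [12 11 3 6 10 9 1 5 2 8 4 0 7]
After op 7 (reverse): [7 0 4 8 2 5 1 9 10 6 3 11 12]
Position 6: card 1.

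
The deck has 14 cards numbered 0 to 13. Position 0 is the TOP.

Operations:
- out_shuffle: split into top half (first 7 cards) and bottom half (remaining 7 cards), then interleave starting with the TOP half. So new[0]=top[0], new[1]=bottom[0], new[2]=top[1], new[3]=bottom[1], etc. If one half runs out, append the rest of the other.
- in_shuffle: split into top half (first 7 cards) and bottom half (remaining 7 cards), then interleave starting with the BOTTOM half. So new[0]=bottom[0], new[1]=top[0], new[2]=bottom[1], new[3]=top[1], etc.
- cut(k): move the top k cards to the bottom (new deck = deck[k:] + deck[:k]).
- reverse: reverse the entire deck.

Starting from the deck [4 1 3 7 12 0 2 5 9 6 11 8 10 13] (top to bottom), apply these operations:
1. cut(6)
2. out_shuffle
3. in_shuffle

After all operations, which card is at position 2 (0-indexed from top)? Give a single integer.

After op 1 (cut(6)): [2 5 9 6 11 8 10 13 4 1 3 7 12 0]
After op 2 (out_shuffle): [2 13 5 4 9 1 6 3 11 7 8 12 10 0]
After op 3 (in_shuffle): [3 2 11 13 7 5 8 4 12 9 10 1 0 6]
Position 2: card 11.

Answer: 11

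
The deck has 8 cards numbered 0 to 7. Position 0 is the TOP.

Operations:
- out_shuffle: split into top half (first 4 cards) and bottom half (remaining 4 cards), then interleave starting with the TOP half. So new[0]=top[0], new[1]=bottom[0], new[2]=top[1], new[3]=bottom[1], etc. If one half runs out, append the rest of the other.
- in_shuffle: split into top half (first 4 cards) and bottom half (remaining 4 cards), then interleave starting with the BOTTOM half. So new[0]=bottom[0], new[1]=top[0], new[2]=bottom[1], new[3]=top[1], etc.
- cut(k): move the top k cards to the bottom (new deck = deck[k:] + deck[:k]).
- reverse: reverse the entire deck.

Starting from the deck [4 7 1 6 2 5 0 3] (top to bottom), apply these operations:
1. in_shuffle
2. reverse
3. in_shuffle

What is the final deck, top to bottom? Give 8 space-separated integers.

After op 1 (in_shuffle): [2 4 5 7 0 1 3 6]
After op 2 (reverse): [6 3 1 0 7 5 4 2]
After op 3 (in_shuffle): [7 6 5 3 4 1 2 0]

Answer: 7 6 5 3 4 1 2 0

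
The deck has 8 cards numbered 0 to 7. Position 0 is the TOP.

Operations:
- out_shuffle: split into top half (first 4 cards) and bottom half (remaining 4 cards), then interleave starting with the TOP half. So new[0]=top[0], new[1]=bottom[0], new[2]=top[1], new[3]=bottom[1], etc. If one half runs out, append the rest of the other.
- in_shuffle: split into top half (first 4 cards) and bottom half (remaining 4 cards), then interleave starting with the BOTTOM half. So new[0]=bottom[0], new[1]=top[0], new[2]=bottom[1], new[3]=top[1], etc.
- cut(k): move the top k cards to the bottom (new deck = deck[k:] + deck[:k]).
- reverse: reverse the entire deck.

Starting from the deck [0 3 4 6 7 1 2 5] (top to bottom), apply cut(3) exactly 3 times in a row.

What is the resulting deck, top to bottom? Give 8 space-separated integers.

After op 1 (cut(3)): [6 7 1 2 5 0 3 4]
After op 2 (cut(3)): [2 5 0 3 4 6 7 1]
After op 3 (cut(3)): [3 4 6 7 1 2 5 0]

Answer: 3 4 6 7 1 2 5 0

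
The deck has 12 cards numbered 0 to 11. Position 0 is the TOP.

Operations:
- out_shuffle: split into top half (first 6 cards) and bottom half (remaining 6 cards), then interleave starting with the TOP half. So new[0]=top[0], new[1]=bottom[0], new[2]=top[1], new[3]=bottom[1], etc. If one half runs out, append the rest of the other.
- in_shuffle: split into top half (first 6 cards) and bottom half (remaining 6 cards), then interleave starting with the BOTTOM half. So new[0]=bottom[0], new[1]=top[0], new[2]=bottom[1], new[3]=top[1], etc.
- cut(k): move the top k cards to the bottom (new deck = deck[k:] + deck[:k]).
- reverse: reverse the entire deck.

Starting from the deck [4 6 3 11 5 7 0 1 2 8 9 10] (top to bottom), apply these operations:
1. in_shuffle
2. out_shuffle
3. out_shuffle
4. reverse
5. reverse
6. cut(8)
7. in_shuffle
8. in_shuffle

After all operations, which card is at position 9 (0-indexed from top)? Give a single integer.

Answer: 4

Derivation:
After op 1 (in_shuffle): [0 4 1 6 2 3 8 11 9 5 10 7]
After op 2 (out_shuffle): [0 8 4 11 1 9 6 5 2 10 3 7]
After op 3 (out_shuffle): [0 6 8 5 4 2 11 10 1 3 9 7]
After op 4 (reverse): [7 9 3 1 10 11 2 4 5 8 6 0]
After op 5 (reverse): [0 6 8 5 4 2 11 10 1 3 9 7]
After op 6 (cut(8)): [1 3 9 7 0 6 8 5 4 2 11 10]
After op 7 (in_shuffle): [8 1 5 3 4 9 2 7 11 0 10 6]
After op 8 (in_shuffle): [2 8 7 1 11 5 0 3 10 4 6 9]
Position 9: card 4.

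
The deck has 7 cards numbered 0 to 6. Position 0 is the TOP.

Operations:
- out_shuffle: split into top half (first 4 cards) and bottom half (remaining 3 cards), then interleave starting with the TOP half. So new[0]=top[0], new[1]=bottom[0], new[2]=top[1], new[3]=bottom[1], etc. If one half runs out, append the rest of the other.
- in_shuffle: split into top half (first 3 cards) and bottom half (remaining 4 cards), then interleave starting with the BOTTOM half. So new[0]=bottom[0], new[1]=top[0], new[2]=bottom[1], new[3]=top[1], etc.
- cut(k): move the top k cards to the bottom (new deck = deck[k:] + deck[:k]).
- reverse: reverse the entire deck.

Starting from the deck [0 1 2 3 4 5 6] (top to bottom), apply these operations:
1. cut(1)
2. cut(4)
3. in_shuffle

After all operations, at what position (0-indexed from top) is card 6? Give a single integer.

Answer: 3

Derivation:
After op 1 (cut(1)): [1 2 3 4 5 6 0]
After op 2 (cut(4)): [5 6 0 1 2 3 4]
After op 3 (in_shuffle): [1 5 2 6 3 0 4]
Card 6 is at position 3.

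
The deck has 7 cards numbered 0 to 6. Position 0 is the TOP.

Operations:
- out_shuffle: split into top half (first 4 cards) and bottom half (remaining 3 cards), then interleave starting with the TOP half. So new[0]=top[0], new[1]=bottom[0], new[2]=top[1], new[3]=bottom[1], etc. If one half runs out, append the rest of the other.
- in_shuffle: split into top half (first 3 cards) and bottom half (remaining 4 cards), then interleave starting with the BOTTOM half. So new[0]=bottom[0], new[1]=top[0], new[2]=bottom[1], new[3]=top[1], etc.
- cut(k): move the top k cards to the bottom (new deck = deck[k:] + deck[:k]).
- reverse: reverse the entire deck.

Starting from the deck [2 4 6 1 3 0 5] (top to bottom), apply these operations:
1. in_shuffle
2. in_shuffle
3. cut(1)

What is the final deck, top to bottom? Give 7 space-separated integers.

After op 1 (in_shuffle): [1 2 3 4 0 6 5]
After op 2 (in_shuffle): [4 1 0 2 6 3 5]
After op 3 (cut(1)): [1 0 2 6 3 5 4]

Answer: 1 0 2 6 3 5 4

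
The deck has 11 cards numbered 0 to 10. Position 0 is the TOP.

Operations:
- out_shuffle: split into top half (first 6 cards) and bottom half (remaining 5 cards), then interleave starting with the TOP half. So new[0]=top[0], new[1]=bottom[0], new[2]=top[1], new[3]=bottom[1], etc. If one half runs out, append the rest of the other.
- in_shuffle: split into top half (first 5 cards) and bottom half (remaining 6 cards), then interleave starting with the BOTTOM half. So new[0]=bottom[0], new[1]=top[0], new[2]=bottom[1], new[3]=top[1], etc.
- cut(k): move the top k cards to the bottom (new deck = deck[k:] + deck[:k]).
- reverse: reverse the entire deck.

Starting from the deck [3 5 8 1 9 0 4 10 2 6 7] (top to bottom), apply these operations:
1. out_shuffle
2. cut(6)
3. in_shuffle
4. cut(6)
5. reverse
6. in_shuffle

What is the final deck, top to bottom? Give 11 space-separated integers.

Answer: 3 9 2 5 0 6 8 4 7 1 10

Derivation:
After op 1 (out_shuffle): [3 4 5 10 8 2 1 6 9 7 0]
After op 2 (cut(6)): [1 6 9 7 0 3 4 5 10 8 2]
After op 3 (in_shuffle): [3 1 4 6 5 9 10 7 8 0 2]
After op 4 (cut(6)): [10 7 8 0 2 3 1 4 6 5 9]
After op 5 (reverse): [9 5 6 4 1 3 2 0 8 7 10]
After op 6 (in_shuffle): [3 9 2 5 0 6 8 4 7 1 10]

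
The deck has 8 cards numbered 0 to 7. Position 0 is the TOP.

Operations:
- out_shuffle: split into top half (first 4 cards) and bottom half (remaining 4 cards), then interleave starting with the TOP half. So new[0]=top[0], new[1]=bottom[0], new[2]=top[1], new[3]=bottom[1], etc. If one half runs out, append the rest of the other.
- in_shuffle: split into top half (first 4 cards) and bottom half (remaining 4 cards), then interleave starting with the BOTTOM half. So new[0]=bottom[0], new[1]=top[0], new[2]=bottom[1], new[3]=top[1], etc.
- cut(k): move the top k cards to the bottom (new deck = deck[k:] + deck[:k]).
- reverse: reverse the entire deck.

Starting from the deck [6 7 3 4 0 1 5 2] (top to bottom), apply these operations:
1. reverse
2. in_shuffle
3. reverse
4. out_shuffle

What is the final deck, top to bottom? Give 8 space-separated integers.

Answer: 0 5 6 3 1 2 7 4

Derivation:
After op 1 (reverse): [2 5 1 0 4 3 7 6]
After op 2 (in_shuffle): [4 2 3 5 7 1 6 0]
After op 3 (reverse): [0 6 1 7 5 3 2 4]
After op 4 (out_shuffle): [0 5 6 3 1 2 7 4]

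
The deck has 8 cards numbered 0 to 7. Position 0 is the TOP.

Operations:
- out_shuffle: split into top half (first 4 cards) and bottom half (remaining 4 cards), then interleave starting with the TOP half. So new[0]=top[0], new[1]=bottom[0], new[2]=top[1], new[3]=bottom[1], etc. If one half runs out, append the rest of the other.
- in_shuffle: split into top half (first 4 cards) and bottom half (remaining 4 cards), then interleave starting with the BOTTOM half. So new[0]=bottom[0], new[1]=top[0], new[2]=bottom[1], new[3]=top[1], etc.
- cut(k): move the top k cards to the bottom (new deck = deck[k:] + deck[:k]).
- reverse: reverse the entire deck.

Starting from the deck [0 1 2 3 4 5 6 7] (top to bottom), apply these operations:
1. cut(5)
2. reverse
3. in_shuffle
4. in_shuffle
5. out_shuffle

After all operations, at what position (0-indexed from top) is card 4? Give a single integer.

After op 1 (cut(5)): [5 6 7 0 1 2 3 4]
After op 2 (reverse): [4 3 2 1 0 7 6 5]
After op 3 (in_shuffle): [0 4 7 3 6 2 5 1]
After op 4 (in_shuffle): [6 0 2 4 5 7 1 3]
After op 5 (out_shuffle): [6 5 0 7 2 1 4 3]
Card 4 is at position 6.

Answer: 6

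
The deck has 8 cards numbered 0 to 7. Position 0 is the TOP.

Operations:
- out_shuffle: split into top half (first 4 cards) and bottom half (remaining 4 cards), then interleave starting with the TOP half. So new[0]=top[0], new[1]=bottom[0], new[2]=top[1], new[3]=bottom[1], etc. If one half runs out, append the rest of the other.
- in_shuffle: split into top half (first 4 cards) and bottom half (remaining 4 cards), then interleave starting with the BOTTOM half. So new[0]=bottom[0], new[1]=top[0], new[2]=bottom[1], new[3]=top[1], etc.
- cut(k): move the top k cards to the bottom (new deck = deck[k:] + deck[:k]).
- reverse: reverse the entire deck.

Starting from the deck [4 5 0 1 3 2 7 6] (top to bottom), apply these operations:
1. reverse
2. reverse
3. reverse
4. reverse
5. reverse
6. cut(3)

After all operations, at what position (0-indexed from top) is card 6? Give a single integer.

After op 1 (reverse): [6 7 2 3 1 0 5 4]
After op 2 (reverse): [4 5 0 1 3 2 7 6]
After op 3 (reverse): [6 7 2 3 1 0 5 4]
After op 4 (reverse): [4 5 0 1 3 2 7 6]
After op 5 (reverse): [6 7 2 3 1 0 5 4]
After op 6 (cut(3)): [3 1 0 5 4 6 7 2]
Card 6 is at position 5.

Answer: 5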